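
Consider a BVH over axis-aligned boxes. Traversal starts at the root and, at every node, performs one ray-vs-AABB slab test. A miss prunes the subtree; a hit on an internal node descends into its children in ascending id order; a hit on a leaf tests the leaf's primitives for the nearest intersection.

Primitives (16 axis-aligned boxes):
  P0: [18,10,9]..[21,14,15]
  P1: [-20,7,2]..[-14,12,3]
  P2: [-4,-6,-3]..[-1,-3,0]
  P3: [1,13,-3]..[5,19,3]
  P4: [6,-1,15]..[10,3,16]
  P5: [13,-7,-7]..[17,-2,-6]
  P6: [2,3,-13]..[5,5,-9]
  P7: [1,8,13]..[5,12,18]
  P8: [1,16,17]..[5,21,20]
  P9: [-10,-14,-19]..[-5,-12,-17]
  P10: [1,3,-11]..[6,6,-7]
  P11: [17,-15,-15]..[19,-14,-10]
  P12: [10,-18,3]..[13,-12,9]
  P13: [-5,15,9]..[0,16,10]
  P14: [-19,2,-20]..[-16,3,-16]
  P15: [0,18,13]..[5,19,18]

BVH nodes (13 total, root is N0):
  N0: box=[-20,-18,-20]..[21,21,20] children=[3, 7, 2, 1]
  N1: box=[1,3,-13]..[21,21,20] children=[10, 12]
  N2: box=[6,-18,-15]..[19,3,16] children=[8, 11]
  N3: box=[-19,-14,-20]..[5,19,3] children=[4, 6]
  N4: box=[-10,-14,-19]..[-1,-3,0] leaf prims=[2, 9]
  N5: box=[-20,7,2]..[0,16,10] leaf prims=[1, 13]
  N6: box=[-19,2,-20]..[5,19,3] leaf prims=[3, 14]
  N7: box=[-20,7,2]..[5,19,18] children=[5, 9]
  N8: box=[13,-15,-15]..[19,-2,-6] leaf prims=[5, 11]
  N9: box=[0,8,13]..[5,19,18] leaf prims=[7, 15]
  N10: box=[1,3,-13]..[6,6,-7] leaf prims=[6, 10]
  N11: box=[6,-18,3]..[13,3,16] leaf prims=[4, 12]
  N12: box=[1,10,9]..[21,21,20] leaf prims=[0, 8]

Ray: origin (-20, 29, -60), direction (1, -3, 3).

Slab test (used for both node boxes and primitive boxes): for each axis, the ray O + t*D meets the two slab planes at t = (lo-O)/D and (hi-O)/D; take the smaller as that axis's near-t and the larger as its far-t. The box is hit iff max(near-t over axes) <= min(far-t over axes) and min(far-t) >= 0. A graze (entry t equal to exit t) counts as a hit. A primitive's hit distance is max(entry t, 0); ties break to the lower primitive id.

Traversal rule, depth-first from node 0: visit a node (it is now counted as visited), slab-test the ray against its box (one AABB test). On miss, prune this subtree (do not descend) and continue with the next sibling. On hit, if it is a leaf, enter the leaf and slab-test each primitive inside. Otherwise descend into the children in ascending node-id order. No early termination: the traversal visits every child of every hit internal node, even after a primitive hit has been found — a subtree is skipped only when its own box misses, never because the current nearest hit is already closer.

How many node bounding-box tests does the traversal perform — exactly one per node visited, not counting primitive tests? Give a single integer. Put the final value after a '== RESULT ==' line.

Traverse from the root:
N0 x:[0,41] y:[8/3,47/3] z:[40/3,80/3] -> hit [40/3,47/3], descend [1, 2, 3, 7]
  N1 x:[21,41] y:[8/3,26/3] z:[47/3,80/3] -> miss, prune
  N2 x:[26,39] y:[26/3,47/3] z:[15,76/3] -> miss, prune
  N3 x:[1,25] y:[10/3,43/3] z:[40/3,21] -> hit [40/3,43/3], descend [4, 6]
    N4 x:[10,19] y:[32/3,43/3] z:[41/3,20] -> hit [41/3,43/3] leaf, test {P2(miss), P9@t=41/3}
    N6 x:[1,25] y:[10/3,9] z:[40/3,21] -> miss, prune
  N7 x:[0,25] y:[10/3,22/3] z:[62/3,26] -> miss, prune

Visited [0, 1, 2, 3, 4, 6, 7]. Tests: 7 box, 1 leaf. Nearest: P9.

== RESULT ==
7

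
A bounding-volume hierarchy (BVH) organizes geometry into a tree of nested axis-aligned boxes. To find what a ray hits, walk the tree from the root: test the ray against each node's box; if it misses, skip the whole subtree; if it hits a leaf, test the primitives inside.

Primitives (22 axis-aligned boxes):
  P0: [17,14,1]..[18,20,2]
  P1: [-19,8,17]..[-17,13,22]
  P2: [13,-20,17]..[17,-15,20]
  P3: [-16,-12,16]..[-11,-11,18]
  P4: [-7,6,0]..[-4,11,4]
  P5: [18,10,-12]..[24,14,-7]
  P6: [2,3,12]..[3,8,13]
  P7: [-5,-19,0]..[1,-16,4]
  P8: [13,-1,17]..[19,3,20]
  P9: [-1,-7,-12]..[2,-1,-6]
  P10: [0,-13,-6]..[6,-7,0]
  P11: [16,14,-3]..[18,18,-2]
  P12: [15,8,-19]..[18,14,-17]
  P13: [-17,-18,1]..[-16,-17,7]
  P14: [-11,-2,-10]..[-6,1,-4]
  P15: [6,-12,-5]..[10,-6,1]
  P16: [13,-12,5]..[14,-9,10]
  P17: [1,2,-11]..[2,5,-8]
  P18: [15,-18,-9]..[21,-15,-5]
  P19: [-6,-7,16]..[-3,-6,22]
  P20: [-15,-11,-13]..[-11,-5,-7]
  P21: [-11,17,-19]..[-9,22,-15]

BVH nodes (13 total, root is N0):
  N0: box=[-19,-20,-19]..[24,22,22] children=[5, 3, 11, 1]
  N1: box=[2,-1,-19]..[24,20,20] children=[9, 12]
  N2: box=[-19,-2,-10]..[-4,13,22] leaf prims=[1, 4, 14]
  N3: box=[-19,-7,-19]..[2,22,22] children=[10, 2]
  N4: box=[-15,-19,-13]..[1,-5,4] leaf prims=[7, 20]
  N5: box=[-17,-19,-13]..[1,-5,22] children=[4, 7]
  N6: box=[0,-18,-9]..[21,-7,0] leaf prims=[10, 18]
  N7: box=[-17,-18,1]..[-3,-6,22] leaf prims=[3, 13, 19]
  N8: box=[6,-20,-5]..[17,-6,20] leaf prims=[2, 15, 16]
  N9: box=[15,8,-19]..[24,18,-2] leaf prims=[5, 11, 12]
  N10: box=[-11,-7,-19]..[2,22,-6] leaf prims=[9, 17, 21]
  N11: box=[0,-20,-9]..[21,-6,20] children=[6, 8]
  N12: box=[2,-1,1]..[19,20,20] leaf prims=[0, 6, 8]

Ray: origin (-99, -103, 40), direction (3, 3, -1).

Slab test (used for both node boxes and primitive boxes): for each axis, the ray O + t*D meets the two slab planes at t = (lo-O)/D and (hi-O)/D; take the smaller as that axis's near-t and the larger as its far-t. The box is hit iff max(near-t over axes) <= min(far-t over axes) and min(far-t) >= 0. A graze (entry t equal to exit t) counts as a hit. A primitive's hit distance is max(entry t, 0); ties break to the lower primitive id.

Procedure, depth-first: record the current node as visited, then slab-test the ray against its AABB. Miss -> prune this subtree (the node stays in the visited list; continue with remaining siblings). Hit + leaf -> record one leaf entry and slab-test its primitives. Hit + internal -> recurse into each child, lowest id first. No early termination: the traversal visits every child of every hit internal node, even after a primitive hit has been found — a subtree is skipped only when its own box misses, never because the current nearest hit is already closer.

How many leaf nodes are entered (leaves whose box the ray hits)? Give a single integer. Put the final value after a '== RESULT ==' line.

Traverse from the root:
N0 x:[80/3,41] y:[83/3,125/3] z:[18,59] -> hit [83/3,41], descend [1, 3, 5, 11]
  N1 x:[101/3,41] y:[34,41] z:[20,59] -> hit [34,41], descend [9, 12]
    N9 x:[38,41] y:[37,121/3] z:[42,59] -> miss, prune
    N12 x:[101/3,118/3] y:[34,41] z:[20,39] -> hit [34,39] leaf, test {P0@t=39, P6(miss), P8(miss)}
  N3 x:[80/3,101/3] y:[32,125/3] z:[18,59] -> hit [32,101/3], descend [2, 10]
    N2 x:[80/3,95/3] y:[101/3,116/3] z:[18,50] -> miss, prune
    N10 x:[88/3,101/3] y:[32,125/3] z:[46,59] -> miss, prune
  N5 x:[82/3,100/3] y:[28,98/3] z:[18,53] -> hit [28,98/3], descend [4, 7]
    N4 x:[28,100/3] y:[28,98/3] z:[36,53] -> miss, prune
    N7 x:[82/3,32] y:[85/3,97/3] z:[18,39] -> hit [85/3,32] leaf, test {P3(miss), P13(miss), P19(miss)}
  N11 x:[33,40] y:[83/3,97/3] z:[20,49] -> miss, prune

Visited [0, 1, 9, 12, 3, 2, 10, 5, 4, 7, 11]. Tests: 11 box, 2 leaf. Nearest: P0.

== RESULT ==
2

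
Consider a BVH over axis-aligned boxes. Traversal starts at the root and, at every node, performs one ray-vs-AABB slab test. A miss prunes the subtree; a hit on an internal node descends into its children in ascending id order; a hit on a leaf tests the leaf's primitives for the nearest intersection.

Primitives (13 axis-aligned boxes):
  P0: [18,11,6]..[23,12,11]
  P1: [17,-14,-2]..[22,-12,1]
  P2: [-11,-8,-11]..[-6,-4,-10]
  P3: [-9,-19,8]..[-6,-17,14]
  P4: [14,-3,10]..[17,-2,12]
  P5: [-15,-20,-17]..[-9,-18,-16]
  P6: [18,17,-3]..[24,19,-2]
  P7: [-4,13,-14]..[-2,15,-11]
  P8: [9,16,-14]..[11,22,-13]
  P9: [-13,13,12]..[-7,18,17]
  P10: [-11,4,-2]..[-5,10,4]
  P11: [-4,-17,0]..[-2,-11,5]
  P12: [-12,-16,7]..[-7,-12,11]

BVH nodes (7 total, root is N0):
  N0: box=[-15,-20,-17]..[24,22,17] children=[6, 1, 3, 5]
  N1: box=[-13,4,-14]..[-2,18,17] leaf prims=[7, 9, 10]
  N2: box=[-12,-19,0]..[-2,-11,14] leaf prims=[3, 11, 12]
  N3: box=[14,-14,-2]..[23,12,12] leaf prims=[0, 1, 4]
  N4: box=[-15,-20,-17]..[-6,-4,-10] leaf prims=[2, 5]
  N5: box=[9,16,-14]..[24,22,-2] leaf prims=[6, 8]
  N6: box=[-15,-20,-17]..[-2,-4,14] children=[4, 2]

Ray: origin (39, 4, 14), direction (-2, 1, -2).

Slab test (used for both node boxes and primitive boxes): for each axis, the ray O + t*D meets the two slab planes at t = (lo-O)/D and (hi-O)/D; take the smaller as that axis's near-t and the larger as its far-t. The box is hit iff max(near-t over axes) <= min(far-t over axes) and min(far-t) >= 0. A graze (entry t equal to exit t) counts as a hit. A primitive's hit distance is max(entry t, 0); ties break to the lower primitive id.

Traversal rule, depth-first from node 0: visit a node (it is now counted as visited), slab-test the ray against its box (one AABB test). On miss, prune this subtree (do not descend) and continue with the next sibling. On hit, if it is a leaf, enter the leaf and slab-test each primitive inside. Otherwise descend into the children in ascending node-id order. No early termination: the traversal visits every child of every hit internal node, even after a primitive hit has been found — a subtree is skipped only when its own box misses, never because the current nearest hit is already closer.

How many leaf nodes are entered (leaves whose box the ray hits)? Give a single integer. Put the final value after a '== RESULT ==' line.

Trace the traversal:
N0 x:[15/2,27] y:[-24,18] z:[-3/2,31/2] -> hit [15/2,31/2], descend [1, 3, 5, 6]
  N1 x:[41/2,26] y:[0,14] z:[-3/2,14] -> miss, prune
  N3 x:[8,25/2] y:[-18,8] z:[1,8] -> hit [8,8] leaf, test {P0(miss), P1(miss), P4(miss)}
  N5 x:[15/2,15] y:[12,18] z:[8,14] -> hit [12,14] leaf, test {P6(miss), P8@t=14}
  N6 x:[41/2,27] y:[-24,-8] z:[0,31/2] -> miss, prune

5 AABB tests over nodes [0, 1, 3, 5, 6]; 2 leaves entered; closest P8.

== RESULT ==
2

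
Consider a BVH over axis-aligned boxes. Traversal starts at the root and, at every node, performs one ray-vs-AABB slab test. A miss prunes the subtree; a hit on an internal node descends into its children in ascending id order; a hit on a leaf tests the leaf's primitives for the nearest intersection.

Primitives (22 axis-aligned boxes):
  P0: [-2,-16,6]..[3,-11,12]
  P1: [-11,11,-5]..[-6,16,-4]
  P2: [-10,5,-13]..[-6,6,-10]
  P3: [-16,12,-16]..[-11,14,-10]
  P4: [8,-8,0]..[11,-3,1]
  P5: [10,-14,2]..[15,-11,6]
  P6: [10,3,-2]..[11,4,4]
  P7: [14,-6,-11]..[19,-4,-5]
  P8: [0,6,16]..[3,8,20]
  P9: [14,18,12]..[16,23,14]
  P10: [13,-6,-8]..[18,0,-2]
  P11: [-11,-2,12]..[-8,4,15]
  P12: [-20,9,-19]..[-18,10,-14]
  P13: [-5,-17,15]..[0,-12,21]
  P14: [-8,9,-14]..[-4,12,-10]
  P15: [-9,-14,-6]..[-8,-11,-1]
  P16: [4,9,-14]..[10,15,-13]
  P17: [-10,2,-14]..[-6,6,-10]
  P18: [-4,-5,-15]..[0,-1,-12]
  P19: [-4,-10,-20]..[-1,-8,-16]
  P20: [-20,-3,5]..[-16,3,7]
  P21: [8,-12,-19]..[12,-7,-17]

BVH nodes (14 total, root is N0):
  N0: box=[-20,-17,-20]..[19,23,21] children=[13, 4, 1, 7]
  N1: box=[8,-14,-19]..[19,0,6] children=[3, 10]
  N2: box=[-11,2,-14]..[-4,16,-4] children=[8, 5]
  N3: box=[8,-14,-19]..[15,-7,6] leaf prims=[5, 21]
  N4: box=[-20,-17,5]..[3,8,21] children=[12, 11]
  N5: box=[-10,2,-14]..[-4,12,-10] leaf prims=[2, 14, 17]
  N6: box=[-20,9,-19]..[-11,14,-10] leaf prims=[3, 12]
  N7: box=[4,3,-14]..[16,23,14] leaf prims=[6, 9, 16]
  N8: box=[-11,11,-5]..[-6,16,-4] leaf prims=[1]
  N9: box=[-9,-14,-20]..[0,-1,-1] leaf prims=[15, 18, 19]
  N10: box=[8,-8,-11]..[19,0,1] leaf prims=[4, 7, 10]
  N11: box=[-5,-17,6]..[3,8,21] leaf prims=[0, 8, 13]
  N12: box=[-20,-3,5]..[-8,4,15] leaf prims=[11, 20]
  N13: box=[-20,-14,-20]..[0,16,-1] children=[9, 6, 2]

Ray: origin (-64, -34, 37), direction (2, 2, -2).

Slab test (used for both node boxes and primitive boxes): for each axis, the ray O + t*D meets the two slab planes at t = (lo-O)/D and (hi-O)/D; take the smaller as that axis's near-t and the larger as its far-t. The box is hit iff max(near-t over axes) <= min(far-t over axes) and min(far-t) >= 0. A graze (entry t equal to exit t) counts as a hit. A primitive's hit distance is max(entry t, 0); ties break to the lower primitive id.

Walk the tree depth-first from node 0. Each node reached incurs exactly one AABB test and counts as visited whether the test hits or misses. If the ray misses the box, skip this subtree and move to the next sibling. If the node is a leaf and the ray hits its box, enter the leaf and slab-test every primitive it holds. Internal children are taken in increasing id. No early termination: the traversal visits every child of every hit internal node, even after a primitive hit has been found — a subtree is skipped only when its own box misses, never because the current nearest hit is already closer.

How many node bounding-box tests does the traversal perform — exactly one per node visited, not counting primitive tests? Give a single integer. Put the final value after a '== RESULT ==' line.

Walk:
N0 x:[22,83/2] y:[17/2,57/2] z:[8,57/2] -> hit [22,57/2], descend [1, 4, 7, 13]
  N1 x:[36,83/2] y:[10,17] z:[31/2,28] -> miss, prune
  N4 x:[22,67/2] y:[17/2,21] z:[8,16] -> miss, prune
  N7 x:[34,40] y:[37/2,57/2] z:[23/2,51/2] -> miss, prune
  N13 x:[22,32] y:[10,25] z:[19,57/2] -> hit [22,25], descend [2, 6, 9]
    N2 x:[53/2,30] y:[18,25] z:[41/2,51/2] -> miss, prune
    N6 x:[22,53/2] y:[43/2,24] z:[47/2,28] -> hit [47/2,24] leaf, test {P3@t=24, P12(miss)}
    N9 x:[55/2,32] y:[10,33/2] z:[19,57/2] -> miss, prune

order=[0, 1, 4, 7, 13, 2, 6, 9]  |boxes|=8  |leaves|=1  hit=P3

== RESULT ==
8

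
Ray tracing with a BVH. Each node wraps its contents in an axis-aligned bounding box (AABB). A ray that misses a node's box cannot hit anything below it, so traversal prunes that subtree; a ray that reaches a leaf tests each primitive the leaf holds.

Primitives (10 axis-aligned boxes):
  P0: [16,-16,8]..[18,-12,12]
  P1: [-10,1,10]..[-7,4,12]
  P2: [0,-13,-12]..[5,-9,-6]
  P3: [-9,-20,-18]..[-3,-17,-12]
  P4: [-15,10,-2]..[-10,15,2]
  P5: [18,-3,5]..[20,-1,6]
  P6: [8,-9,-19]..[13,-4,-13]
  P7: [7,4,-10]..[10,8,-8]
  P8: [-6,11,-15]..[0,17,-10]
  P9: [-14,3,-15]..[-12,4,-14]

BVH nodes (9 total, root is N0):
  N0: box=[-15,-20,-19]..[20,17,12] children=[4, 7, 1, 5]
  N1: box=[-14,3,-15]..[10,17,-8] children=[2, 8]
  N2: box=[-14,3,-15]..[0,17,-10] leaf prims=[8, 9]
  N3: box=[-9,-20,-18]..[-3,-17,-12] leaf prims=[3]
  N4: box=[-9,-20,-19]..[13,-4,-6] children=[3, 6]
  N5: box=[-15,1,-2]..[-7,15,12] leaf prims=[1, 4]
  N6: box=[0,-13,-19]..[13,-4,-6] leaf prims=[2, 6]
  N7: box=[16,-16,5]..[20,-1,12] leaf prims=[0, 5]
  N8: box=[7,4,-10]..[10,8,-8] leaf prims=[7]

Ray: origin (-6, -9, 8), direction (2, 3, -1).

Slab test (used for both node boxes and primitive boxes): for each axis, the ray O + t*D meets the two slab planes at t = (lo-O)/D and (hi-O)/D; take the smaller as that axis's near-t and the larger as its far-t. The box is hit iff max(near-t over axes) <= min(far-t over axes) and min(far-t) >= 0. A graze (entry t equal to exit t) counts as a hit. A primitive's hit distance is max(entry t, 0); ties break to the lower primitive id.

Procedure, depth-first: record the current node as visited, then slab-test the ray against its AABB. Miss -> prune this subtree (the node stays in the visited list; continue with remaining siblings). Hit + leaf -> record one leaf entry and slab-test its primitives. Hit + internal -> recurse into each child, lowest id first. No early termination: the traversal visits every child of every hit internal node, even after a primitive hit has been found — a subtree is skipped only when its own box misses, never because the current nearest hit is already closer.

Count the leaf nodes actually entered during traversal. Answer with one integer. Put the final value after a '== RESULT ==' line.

Trace the traversal:
N0 x:[-9/2,13] y:[-11/3,26/3] z:[-4,27] -> hit [-11/3,26/3], descend [1, 4, 5, 7]
  N1 x:[-4,8] y:[4,26/3] z:[16,23] -> miss, prune
  N4 x:[-3/2,19/2] y:[-11/3,5/3] z:[14,27] -> miss, prune
  N5 x:[-9/2,-1/2] y:[10/3,8] z:[-4,10] -> miss, prune
  N7 x:[11,13] y:[-7/3,8/3] z:[-4,3] -> miss, prune

order=[0, 1, 4, 5, 7]  |boxes|=5  |leaves|=0  hit=miss

== RESULT ==
0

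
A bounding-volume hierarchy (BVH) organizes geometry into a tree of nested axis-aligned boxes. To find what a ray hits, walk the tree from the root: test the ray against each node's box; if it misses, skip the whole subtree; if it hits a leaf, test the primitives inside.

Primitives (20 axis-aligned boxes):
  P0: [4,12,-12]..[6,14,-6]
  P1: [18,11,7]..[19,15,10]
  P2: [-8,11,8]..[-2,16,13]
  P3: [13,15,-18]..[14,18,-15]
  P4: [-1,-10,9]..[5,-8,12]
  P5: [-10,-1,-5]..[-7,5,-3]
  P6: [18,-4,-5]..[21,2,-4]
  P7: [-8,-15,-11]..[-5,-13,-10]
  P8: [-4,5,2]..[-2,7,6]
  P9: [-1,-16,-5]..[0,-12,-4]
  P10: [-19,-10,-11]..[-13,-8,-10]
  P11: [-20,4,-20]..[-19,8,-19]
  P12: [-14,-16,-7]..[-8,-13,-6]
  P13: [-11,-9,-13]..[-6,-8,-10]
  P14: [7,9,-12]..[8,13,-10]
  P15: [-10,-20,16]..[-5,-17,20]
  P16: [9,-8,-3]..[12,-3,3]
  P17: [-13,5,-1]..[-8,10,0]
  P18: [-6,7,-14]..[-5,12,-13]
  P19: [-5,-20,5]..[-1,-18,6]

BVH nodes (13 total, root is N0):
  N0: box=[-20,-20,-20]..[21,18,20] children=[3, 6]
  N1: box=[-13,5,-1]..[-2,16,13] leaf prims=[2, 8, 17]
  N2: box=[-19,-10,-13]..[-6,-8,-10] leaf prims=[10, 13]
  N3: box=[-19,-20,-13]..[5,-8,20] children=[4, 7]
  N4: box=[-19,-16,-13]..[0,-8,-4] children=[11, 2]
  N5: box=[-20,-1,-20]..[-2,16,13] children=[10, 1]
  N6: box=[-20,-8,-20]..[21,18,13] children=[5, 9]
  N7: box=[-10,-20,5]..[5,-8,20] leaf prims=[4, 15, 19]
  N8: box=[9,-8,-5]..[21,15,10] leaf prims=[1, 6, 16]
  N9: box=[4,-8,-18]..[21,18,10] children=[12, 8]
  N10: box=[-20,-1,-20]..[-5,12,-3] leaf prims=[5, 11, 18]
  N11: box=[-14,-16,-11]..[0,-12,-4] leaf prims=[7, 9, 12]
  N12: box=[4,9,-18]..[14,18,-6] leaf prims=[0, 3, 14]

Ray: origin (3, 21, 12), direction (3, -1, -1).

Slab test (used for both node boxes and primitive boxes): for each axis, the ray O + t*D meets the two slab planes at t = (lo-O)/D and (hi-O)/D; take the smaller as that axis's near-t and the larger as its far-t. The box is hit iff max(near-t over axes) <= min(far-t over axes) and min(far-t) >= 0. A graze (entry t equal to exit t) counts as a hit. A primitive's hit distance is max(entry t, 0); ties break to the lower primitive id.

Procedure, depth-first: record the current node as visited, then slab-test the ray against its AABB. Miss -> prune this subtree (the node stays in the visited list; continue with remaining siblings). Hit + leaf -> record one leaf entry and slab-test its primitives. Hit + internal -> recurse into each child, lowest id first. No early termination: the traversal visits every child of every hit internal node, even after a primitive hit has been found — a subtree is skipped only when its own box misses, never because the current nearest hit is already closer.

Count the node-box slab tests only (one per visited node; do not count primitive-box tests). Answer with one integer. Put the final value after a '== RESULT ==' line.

Walk:
N0 x:[-23/3,6] y:[3,41] z:[-8,32] -> hit [3,6], descend [3, 6]
  N3 x:[-22/3,2/3] y:[29,41] z:[-8,25] -> miss, prune
  N6 x:[-23/3,6] y:[3,29] z:[-1,32] -> hit [3,6], descend [5, 9]
    N5 x:[-23/3,-5/3] y:[5,22] z:[-1,32] -> miss, prune
    N9 x:[1/3,6] y:[3,29] z:[2,30] -> hit [3,6], descend [8, 12]
      N8 x:[2,6] y:[6,29] z:[2,17] -> hit [6,6] leaf, test {P1(miss), P6(miss), P16(miss)}
      N12 x:[1/3,11/3] y:[3,12] z:[18,30] -> miss, prune

order=[0, 3, 6, 5, 9, 8, 12]  |boxes|=7  |leaves|=1  hit=miss

== RESULT ==
7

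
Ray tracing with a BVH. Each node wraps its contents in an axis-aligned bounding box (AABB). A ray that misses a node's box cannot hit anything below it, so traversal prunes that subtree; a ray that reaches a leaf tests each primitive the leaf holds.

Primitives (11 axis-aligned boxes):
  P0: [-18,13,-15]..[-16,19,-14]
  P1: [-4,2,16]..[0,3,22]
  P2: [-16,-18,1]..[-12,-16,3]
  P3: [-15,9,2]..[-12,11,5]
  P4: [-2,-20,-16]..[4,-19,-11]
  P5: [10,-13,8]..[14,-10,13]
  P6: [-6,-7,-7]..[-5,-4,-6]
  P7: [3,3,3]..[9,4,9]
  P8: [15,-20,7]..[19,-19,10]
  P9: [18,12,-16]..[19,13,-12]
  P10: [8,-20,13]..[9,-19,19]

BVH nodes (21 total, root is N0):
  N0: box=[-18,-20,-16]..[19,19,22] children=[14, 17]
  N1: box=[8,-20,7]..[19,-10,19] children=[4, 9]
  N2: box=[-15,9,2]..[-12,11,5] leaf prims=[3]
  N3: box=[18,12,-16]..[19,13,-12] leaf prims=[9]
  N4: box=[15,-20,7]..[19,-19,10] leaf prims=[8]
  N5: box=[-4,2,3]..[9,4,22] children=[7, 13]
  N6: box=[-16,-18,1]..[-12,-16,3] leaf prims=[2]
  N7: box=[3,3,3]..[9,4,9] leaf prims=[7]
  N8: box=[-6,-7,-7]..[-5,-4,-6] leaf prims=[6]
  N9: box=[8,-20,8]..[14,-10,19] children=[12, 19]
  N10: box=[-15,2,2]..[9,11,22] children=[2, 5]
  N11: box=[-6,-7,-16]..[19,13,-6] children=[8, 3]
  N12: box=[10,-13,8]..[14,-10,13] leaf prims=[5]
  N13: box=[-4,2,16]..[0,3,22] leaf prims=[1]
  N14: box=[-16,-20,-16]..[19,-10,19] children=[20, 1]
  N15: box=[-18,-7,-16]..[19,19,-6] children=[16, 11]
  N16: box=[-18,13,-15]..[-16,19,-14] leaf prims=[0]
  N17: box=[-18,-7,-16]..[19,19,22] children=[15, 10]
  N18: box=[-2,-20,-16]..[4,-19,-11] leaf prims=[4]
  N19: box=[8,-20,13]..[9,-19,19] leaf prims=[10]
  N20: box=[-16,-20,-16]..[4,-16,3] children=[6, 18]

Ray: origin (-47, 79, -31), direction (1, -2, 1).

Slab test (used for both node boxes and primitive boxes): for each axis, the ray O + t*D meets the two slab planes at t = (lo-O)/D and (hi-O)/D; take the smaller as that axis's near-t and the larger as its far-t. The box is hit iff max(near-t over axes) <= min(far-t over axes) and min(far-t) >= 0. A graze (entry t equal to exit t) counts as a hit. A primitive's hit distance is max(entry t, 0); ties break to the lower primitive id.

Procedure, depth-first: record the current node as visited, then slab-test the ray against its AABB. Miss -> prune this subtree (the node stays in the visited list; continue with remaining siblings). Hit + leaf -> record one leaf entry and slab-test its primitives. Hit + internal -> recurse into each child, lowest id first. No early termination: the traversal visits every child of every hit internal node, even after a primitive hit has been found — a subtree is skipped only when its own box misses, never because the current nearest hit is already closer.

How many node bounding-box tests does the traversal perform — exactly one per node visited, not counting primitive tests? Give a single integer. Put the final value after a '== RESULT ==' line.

Trace the traversal:
N0 x:[29,66] y:[30,99/2] z:[15,53] -> hit [30,99/2], descend [14, 17]
  N14 x:[31,66] y:[89/2,99/2] z:[15,50] -> hit [89/2,99/2], descend [1, 20]
    N1 x:[55,66] y:[89/2,99/2] z:[38,50] -> miss, prune
    N20 x:[31,51] y:[95/2,99/2] z:[15,34] -> miss, prune
  N17 x:[29,66] y:[30,43] z:[15,53] -> hit [30,43], descend [10, 15]
    N10 x:[32,56] y:[34,77/2] z:[33,53] -> hit [34,77/2], descend [2, 5]
      N2 x:[32,35] y:[34,35] z:[33,36] -> hit [34,35] leaf, test {P3@t=34}
      N5 x:[43,56] y:[75/2,77/2] z:[34,53] -> miss, prune
    N15 x:[29,66] y:[30,43] z:[15,25] -> miss, prune

Visited [0, 14, 1, 20, 17, 10, 2, 5, 15]. Tests: 9 box, 1 leaf. Nearest: P3.

== RESULT ==
9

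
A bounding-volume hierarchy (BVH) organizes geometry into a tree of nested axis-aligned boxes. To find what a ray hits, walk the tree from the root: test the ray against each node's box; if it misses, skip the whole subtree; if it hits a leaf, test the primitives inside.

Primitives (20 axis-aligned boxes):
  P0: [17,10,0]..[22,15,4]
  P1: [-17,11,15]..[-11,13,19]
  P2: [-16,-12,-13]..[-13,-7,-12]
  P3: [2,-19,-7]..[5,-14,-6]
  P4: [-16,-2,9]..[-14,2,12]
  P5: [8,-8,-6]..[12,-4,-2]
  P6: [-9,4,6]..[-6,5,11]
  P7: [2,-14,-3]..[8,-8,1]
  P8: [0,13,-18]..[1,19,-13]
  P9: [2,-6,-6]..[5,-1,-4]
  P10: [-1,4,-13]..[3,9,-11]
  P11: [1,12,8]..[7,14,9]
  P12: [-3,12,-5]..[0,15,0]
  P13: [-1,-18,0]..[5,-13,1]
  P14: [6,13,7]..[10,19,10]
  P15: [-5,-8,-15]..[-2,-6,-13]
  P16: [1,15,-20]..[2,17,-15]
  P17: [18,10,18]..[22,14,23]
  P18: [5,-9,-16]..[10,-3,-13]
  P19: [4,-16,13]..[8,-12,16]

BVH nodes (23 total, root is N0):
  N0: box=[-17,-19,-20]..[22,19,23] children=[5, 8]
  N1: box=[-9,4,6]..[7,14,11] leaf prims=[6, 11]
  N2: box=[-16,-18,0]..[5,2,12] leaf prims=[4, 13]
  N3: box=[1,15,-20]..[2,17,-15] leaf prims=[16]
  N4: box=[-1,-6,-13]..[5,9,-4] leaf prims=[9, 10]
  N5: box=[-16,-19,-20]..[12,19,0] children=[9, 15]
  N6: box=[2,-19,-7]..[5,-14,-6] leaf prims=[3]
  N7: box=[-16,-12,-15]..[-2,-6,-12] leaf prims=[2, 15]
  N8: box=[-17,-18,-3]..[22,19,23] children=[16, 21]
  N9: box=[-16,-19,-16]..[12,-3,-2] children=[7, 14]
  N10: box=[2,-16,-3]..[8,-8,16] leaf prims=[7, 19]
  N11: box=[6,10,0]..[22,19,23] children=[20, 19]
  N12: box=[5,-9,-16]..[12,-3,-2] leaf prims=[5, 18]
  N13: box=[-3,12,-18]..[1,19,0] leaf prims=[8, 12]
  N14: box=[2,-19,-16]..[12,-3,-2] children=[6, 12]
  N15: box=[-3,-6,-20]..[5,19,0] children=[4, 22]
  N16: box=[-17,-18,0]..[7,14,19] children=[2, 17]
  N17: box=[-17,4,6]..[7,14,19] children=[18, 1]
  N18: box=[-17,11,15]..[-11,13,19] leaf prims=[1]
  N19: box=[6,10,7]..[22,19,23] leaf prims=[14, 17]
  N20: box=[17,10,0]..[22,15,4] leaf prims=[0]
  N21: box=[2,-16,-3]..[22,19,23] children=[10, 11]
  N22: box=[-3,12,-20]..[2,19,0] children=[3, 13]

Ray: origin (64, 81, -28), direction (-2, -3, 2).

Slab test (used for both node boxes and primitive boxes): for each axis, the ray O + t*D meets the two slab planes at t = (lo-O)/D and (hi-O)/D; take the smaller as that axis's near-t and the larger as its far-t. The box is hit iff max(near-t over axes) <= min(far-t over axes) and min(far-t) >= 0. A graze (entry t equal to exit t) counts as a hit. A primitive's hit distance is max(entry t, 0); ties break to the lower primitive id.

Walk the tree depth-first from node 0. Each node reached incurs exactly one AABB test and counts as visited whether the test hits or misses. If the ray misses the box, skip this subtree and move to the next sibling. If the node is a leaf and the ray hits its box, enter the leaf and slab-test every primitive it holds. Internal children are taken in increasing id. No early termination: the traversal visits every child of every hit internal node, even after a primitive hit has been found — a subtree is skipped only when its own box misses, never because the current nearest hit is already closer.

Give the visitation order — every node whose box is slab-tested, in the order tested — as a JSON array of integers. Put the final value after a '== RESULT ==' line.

Traverse from the root:
N0 x:[21,81/2] y:[62/3,100/3] z:[4,51/2] -> hit [21,51/2], descend [5, 8]
  N5 x:[26,40] y:[62/3,100/3] z:[4,14] -> miss, prune
  N8 x:[21,81/2] y:[62/3,33] z:[25/2,51/2] -> hit [21,51/2], descend [16, 21]
    N16 x:[57/2,81/2] y:[67/3,33] z:[14,47/2] -> miss, prune
    N21 x:[21,31] y:[62/3,97/3] z:[25/2,51/2] -> hit [21,51/2], descend [10, 11]
      N10 x:[28,31] y:[89/3,97/3] z:[25/2,22] -> miss, prune
      N11 x:[21,29] y:[62/3,71/3] z:[14,51/2] -> hit [21,71/3], descend [19, 20]
        N19 x:[21,29] y:[62/3,71/3] z:[35/2,51/2] -> hit [21,71/3] leaf, test {P14(miss), P17@t=23}
        N20 x:[21,47/2] y:[22,71/3] z:[14,16] -> miss, prune

Visited [0, 5, 8, 16, 21, 10, 11, 19, 20]. Tests: 9 box, 1 leaf. Nearest: P17.

== RESULT ==
[0, 5, 8, 16, 21, 10, 11, 19, 20]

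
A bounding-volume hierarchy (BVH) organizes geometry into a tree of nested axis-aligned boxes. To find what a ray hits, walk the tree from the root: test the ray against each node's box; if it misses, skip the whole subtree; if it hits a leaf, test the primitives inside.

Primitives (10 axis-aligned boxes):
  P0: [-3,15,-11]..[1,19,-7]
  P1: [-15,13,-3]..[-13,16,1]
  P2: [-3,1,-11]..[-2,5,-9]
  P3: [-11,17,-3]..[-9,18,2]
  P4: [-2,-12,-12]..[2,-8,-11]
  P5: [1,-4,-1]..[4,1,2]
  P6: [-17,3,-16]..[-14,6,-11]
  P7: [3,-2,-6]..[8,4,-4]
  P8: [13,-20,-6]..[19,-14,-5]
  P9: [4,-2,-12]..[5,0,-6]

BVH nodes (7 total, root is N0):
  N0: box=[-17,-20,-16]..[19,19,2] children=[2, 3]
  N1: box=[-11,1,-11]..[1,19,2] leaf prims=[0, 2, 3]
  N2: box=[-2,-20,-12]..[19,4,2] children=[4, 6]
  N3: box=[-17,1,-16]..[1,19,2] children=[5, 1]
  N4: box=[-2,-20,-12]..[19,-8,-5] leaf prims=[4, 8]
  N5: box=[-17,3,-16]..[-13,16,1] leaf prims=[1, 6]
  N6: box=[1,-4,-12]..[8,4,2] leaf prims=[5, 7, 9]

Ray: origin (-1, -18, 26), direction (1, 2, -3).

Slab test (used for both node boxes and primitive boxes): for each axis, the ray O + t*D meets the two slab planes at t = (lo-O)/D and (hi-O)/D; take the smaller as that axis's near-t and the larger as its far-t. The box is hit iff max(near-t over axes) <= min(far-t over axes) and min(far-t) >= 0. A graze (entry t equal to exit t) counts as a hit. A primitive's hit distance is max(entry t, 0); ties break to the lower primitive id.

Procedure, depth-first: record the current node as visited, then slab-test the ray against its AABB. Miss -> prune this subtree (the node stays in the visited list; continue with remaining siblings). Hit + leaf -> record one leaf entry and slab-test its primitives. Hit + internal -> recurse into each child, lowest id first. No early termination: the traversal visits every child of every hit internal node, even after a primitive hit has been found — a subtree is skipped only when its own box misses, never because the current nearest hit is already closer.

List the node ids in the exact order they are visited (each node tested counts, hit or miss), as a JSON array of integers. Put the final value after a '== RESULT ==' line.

Walk:
N0 x:[-16,20] y:[-1,37/2] z:[8,14] -> hit [8,14], descend [2, 3]
  N2 x:[-1,20] y:[-1,11] z:[8,38/3] -> hit [8,11], descend [4, 6]
    N4 x:[-1,20] y:[-1,5] z:[31/3,38/3] -> miss, prune
    N6 x:[2,9] y:[7,11] z:[8,38/3] -> hit [8,9] leaf, test {P5(miss), P7(miss), P9(miss)}
  N3 x:[-16,2] y:[19/2,37/2] z:[8,14] -> miss, prune

5 AABB tests over nodes [0, 2, 4, 6, 3]; 1 leaf entered; closest miss.

== RESULT ==
[0, 2, 4, 6, 3]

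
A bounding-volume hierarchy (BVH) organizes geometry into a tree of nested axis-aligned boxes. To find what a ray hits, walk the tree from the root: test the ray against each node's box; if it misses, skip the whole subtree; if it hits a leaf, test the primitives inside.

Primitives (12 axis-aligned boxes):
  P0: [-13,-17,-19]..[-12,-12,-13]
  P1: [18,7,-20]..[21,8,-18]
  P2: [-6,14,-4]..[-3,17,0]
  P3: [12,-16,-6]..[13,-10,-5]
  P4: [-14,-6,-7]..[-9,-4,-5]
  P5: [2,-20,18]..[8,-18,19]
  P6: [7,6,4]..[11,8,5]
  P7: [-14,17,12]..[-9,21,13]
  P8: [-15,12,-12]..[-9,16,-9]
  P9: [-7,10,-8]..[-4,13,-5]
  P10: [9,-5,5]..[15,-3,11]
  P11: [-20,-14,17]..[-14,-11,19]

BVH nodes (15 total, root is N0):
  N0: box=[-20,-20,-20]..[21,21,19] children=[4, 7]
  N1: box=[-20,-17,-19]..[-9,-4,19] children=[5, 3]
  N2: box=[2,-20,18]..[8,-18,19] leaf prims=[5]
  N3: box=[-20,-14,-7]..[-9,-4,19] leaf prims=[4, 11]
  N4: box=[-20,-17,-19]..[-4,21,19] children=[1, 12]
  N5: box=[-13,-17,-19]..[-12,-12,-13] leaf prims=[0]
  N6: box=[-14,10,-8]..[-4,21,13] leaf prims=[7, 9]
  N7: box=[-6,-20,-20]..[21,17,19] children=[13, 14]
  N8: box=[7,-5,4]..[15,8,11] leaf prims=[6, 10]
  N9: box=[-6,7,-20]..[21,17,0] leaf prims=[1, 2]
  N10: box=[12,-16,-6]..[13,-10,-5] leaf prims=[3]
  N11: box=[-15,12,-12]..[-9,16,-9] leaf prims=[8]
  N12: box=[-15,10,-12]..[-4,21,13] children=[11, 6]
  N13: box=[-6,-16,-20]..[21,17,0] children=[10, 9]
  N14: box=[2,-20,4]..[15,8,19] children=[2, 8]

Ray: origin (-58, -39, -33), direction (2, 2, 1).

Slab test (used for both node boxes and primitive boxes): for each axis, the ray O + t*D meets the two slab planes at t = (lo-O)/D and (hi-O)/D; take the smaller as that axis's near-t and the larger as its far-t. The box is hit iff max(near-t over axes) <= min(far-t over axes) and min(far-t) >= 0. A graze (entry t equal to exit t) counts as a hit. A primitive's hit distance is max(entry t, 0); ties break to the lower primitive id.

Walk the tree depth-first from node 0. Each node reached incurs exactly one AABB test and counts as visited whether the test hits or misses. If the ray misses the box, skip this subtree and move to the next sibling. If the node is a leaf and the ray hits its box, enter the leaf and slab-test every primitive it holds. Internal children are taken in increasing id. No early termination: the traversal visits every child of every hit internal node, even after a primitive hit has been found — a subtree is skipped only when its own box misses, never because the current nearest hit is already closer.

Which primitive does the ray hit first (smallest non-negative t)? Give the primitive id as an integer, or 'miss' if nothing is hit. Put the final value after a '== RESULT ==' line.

Traverse from the root:
N0 x:[19,79/2] y:[19/2,30] z:[13,52] -> hit [19,30], descend [4, 7]
  N4 x:[19,27] y:[11,30] z:[14,52] -> hit [19,27], descend [1, 12]
    N1 x:[19,49/2] y:[11,35/2] z:[14,52] -> miss, prune
    N12 x:[43/2,27] y:[49/2,30] z:[21,46] -> hit [49/2,27], descend [6, 11]
      N6 x:[22,27] y:[49/2,30] z:[25,46] -> hit [25,27] leaf, test {P7(miss), P9@t=51/2}
      N11 x:[43/2,49/2] y:[51/2,55/2] z:[21,24] -> miss, prune
  N7 x:[26,79/2] y:[19/2,28] z:[13,52] -> hit [26,28], descend [13, 14]
    N13 x:[26,79/2] y:[23/2,28] z:[13,33] -> hit [26,28], descend [9, 10]
      N9 x:[26,79/2] y:[23,28] z:[13,33] -> hit [26,28] leaf, test {P1(miss), P2(miss)}
      N10 x:[35,71/2] y:[23/2,29/2] z:[27,28] -> miss, prune
    N14 x:[30,73/2] y:[19/2,47/2] z:[37,52] -> miss, prune

11 AABB tests over nodes [0, 4, 1, 12, 6, 11, 7, 13, 9, 10, 14]; 2 leaves entered; closest P9.

== RESULT ==
9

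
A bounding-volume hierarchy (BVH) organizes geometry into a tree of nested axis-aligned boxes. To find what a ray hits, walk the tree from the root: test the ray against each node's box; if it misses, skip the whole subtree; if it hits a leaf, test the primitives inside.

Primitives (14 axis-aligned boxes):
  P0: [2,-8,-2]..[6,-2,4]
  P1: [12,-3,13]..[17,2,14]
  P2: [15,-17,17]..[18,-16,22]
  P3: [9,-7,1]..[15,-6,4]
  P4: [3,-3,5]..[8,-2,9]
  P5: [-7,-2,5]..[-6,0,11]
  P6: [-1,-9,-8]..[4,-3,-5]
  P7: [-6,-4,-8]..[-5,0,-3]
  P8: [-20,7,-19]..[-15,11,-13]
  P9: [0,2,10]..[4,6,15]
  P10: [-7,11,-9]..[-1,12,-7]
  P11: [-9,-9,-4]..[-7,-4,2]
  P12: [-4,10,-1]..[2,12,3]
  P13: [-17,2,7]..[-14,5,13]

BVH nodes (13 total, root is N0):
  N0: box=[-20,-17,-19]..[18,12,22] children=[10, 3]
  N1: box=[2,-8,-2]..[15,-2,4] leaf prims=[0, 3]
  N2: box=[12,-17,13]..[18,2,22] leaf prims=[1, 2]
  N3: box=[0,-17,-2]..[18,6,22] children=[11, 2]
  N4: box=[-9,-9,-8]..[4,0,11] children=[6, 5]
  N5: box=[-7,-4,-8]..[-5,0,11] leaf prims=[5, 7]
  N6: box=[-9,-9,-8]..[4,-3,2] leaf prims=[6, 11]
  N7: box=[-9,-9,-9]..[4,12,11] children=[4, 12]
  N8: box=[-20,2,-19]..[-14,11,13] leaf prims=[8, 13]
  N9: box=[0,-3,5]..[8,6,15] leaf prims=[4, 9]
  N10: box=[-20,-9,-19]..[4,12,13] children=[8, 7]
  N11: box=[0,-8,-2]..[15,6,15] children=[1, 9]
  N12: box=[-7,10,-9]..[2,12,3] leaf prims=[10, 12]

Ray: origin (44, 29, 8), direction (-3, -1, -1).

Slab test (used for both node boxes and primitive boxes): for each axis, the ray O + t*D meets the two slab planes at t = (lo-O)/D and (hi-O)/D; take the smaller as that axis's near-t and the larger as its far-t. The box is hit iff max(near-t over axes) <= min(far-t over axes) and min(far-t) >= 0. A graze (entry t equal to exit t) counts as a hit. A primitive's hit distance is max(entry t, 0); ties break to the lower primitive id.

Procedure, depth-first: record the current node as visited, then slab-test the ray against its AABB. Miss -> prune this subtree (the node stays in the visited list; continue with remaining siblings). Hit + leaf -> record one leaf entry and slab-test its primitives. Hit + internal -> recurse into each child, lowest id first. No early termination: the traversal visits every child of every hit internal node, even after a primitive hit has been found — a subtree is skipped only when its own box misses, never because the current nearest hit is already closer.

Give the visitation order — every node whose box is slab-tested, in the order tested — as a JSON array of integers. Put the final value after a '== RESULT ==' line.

Walk:
N0 x:[26/3,64/3] y:[17,46] z:[-14,27] -> hit [17,64/3], descend [3, 10]
  N3 x:[26/3,44/3] y:[23,46] z:[-14,10] -> miss, prune
  N10 x:[40/3,64/3] y:[17,38] z:[-5,27] -> hit [17,64/3], descend [7, 8]
    N7 x:[40/3,53/3] y:[17,38] z:[-3,17] -> hit [17,17], descend [4, 12]
      N4 x:[40/3,53/3] y:[29,38] z:[-3,16] -> miss, prune
      N12 x:[14,17] y:[17,19] z:[5,17] -> hit [17,17] leaf, test {P10@t=17, P12(miss)}
    N8 x:[58/3,64/3] y:[18,27] z:[-5,27] -> hit [58/3,64/3] leaf, test {P8@t=21, P13(miss)}

7 AABB tests over nodes [0, 3, 10, 7, 4, 12, 8]; 2 leaves entered; closest P10.

== RESULT ==
[0, 3, 10, 7, 4, 12, 8]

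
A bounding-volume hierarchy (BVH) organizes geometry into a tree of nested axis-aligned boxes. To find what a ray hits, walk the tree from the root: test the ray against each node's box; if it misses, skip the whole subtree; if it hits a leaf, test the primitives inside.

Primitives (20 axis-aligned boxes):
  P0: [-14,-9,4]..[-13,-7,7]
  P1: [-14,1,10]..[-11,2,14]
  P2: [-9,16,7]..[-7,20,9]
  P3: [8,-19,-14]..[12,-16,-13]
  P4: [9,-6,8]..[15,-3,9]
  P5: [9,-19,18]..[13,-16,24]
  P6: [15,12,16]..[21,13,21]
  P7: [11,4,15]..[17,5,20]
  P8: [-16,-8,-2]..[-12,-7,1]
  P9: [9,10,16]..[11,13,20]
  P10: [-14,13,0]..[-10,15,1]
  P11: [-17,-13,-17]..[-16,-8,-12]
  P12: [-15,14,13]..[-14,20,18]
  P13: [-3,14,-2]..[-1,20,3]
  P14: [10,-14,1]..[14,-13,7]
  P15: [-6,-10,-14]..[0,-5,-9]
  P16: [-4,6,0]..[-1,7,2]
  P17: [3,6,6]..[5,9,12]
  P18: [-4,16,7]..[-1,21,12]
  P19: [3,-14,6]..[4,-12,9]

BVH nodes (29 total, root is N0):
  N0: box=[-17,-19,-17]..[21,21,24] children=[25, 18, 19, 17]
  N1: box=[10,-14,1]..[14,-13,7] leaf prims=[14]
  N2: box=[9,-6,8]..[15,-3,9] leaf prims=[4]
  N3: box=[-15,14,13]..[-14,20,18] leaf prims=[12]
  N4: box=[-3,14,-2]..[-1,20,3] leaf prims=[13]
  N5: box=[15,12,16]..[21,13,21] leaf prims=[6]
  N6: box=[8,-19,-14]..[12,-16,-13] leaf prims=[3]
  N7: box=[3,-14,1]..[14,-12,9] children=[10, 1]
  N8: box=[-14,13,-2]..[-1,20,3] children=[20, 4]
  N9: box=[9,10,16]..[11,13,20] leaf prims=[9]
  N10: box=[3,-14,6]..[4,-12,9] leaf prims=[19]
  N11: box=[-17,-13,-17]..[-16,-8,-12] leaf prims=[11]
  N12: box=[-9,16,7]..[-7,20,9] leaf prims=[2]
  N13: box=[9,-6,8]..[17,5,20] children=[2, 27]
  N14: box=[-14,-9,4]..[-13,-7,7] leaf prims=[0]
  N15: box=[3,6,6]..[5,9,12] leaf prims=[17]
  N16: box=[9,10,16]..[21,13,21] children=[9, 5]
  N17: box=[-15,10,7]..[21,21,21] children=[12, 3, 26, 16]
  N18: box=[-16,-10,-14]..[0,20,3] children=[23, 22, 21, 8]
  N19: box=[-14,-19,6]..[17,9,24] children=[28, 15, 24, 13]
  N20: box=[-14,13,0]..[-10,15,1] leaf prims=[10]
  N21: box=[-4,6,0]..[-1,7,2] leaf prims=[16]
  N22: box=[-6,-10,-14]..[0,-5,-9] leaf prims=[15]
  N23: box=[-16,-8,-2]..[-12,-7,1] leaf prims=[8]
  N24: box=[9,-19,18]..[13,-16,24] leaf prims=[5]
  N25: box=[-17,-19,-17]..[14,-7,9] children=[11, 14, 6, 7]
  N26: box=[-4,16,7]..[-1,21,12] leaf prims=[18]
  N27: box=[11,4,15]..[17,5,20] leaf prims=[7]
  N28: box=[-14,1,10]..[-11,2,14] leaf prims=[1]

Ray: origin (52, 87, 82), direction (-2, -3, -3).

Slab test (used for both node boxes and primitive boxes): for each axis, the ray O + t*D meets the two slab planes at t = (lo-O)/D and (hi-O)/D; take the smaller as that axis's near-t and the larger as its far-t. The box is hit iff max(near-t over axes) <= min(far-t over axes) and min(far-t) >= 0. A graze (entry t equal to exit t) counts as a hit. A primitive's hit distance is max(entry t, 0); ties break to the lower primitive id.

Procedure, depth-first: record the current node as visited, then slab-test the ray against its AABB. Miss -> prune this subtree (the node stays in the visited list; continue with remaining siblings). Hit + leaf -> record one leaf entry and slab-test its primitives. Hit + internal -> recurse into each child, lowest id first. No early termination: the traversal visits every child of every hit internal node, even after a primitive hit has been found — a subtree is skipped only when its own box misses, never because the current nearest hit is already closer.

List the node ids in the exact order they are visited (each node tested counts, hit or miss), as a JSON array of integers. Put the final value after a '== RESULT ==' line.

Traverse from the root:
N0 x:[31/2,69/2] y:[22,106/3] z:[58/3,33] -> hit [22,33], descend [17, 18, 19, 25]
  N17 x:[31/2,67/2] y:[22,77/3] z:[61/3,25] -> hit [22,25], descend [3, 12, 16, 26]
    N3 x:[33,67/2] y:[67/3,73/3] z:[64/3,23] -> miss, prune
    N12 x:[59/2,61/2] y:[67/3,71/3] z:[73/3,25] -> miss, prune
    N16 x:[31/2,43/2] y:[74/3,77/3] z:[61/3,22] -> miss, prune
    N26 x:[53/2,28] y:[22,71/3] z:[70/3,25] -> miss, prune
  N18 x:[26,34] y:[67/3,97/3] z:[79/3,32] -> hit [79/3,32], descend [8, 21, 22, 23]
    N8 x:[53/2,33] y:[67/3,74/3] z:[79/3,28] -> miss, prune
    N21 x:[53/2,28] y:[80/3,27] z:[80/3,82/3] -> hit [80/3,27] leaf, test {P16@t=80/3}
    N22 x:[26,29] y:[92/3,97/3] z:[91/3,32] -> miss, prune
    N23 x:[32,34] y:[94/3,95/3] z:[27,28] -> miss, prune
  N19 x:[35/2,33] y:[26,106/3] z:[58/3,76/3] -> miss, prune
  N25 x:[19,69/2] y:[94/3,106/3] z:[73/3,33] -> hit [94/3,33], descend [6, 7, 11, 14]
    N6 x:[20,22] y:[103/3,106/3] z:[95/3,32] -> miss, prune
    N7 x:[19,49/2] y:[33,101/3] z:[73/3,27] -> miss, prune
    N11 x:[34,69/2] y:[95/3,100/3] z:[94/3,33] -> miss, prune
    N14 x:[65/2,33] y:[94/3,32] z:[25,26] -> miss, prune

Summary -> nodes [0, 17, 3, 12, 16, 26, 18, 8, 21, 22, 23, 19, 25, 6, 7, 11, 14]; box-tests=17; leaf-entries=1; first=P16

== RESULT ==
[0, 17, 3, 12, 16, 26, 18, 8, 21, 22, 23, 19, 25, 6, 7, 11, 14]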